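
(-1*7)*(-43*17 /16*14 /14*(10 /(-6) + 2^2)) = 35819 /48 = 746.23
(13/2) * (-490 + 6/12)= -12727/4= -3181.75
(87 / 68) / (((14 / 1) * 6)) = 29 / 1904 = 0.02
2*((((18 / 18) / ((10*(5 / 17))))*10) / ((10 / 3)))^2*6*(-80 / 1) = -124848 / 125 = -998.78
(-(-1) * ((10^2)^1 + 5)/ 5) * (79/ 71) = 1659/ 71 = 23.37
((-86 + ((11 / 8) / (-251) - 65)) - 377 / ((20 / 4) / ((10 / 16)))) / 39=-198923 / 39156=-5.08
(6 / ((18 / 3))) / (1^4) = 1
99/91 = 1.09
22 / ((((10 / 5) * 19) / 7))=77 / 19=4.05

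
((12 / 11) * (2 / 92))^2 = 36 / 64009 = 0.00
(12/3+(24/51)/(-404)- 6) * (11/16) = -1.38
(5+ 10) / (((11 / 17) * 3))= 85 / 11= 7.73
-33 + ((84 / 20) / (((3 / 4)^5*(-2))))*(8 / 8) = -16949 / 405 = -41.85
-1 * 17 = -17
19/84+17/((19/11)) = 16069/1596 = 10.07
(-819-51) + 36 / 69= -19998 / 23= -869.48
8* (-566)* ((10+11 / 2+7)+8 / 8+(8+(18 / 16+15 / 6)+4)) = -177158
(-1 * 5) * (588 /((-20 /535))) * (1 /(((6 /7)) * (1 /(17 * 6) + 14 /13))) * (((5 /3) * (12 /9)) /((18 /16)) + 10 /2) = 22913351825 /38907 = 588926.20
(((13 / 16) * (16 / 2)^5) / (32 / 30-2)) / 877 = -199680 / 6139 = -32.53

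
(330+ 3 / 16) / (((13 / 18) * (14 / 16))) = 47547 / 91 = 522.49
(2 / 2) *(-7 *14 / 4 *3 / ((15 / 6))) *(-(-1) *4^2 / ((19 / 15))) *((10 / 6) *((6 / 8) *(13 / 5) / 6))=-3822 / 19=-201.16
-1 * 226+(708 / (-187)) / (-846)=-226.00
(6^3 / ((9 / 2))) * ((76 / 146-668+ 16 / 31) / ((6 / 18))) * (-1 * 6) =1304068032 / 2263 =576256.31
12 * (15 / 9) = 20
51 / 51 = 1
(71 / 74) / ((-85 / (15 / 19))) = -213 / 23902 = -0.01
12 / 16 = 3 / 4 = 0.75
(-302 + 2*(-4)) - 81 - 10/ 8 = -1569/ 4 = -392.25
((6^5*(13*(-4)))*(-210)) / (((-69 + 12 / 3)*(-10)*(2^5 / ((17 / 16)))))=86751 / 20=4337.55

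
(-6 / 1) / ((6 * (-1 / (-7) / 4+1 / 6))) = -84 / 17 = -4.94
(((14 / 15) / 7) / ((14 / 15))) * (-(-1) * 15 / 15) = 1 / 7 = 0.14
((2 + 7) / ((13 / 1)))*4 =36 / 13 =2.77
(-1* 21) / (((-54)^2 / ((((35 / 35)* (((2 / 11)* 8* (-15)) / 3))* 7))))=980 / 2673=0.37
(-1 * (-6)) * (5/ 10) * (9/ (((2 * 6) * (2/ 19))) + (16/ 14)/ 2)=1293/ 56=23.09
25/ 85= 0.29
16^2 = 256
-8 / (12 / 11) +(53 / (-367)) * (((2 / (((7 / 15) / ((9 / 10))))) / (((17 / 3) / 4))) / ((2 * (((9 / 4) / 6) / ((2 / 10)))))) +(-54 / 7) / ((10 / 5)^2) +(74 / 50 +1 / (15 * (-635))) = -6561637469 / 831970650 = -7.89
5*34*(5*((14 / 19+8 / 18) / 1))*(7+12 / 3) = 1888700 / 171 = 11045.03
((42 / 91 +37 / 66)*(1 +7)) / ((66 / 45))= 8770 / 1573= 5.58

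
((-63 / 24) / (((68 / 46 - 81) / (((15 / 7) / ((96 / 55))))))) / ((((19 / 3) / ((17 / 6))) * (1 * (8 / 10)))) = 1612875 / 71170048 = 0.02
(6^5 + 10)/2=3893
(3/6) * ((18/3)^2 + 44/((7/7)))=40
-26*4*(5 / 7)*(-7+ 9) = -1040 / 7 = -148.57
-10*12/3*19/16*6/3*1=-95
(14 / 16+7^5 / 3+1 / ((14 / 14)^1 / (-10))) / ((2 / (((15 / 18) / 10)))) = 134237 / 576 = 233.05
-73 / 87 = -0.84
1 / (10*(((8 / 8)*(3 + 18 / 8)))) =2 / 105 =0.02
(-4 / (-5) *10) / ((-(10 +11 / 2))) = -16 / 31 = -0.52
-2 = -2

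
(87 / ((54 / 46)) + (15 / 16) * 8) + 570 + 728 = 24833 / 18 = 1379.61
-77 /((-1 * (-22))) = -7 /2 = -3.50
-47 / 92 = -0.51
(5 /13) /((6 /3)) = 5 /26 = 0.19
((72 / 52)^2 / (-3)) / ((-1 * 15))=36 / 845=0.04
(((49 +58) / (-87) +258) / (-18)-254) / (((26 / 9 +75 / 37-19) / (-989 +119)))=-15543811 / 938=-16571.23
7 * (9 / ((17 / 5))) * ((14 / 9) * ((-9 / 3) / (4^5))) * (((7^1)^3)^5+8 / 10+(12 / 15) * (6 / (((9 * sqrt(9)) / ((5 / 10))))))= -10468373129426275 / 26112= -400902769968.84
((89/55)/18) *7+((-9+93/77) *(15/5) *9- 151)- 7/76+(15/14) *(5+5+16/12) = -8348107/23940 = -348.71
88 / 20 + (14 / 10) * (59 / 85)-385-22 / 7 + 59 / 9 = -10073171 / 26775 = -376.22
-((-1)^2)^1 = -1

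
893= 893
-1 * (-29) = 29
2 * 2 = 4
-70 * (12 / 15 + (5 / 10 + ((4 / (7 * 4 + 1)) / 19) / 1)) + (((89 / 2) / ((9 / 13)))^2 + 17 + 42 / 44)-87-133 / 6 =7754732065 / 1963764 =3948.91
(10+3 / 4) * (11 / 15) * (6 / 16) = 473 / 160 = 2.96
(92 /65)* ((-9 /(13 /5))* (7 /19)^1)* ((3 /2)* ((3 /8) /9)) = -1449 /12844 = -0.11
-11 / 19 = -0.58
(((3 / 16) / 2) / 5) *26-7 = -521 / 80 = -6.51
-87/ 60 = -29/ 20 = -1.45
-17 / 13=-1.31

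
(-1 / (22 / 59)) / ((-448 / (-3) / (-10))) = 0.18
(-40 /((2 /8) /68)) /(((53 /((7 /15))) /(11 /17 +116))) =-592256 /53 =-11174.64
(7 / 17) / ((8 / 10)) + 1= 1.51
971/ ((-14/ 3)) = -208.07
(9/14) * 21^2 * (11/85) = 6237/170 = 36.69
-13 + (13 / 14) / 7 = -1261 / 98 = -12.87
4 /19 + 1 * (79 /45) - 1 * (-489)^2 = -239119.03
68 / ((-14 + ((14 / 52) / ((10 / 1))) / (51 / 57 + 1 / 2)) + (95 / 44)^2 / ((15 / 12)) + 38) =2.45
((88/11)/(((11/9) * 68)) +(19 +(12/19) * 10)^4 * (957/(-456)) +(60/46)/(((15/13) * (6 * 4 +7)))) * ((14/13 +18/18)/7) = -61470369294500137599/240342470199832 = -255761.58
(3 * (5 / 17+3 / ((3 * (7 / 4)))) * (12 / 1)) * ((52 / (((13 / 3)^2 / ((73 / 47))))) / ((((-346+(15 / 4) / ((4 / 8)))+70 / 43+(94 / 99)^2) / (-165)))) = 271049035780512 / 4118017815275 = 65.82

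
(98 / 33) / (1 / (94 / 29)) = 9.63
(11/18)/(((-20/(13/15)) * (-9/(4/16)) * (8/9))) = 143/172800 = 0.00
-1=-1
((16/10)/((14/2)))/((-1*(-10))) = 4/175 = 0.02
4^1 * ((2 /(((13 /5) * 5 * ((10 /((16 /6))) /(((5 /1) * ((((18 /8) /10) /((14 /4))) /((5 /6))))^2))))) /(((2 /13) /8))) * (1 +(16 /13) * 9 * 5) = 5699808 /79625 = 71.58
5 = 5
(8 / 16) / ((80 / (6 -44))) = -19 / 80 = -0.24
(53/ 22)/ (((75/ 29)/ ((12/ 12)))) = 1537/ 1650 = 0.93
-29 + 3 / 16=-461 / 16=-28.81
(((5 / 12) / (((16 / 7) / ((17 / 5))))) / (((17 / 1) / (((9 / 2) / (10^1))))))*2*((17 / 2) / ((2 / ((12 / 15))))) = 0.11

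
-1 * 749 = -749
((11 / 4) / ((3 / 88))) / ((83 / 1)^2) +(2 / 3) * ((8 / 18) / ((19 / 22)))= 1253846 / 3534057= 0.35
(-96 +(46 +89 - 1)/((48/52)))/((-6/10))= -1475/18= -81.94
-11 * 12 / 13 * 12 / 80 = -99 / 65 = -1.52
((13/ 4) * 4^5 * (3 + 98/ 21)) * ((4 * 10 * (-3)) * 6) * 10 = -183705600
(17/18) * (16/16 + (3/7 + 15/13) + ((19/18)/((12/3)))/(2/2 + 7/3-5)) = 2.29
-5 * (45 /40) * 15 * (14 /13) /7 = -675 /52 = -12.98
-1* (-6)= 6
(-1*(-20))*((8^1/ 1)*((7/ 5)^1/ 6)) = 112/ 3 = 37.33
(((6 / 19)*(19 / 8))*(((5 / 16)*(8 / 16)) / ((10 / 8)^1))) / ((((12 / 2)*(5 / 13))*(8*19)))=13 / 48640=0.00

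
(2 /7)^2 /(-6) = -2 /147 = -0.01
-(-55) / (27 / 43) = 2365 / 27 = 87.59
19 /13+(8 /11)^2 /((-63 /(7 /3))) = 61241 /42471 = 1.44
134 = 134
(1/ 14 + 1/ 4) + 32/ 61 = 1445/ 1708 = 0.85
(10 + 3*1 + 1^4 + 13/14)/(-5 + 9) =209/56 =3.73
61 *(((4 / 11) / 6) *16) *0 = 0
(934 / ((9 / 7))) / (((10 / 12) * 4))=3269 / 15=217.93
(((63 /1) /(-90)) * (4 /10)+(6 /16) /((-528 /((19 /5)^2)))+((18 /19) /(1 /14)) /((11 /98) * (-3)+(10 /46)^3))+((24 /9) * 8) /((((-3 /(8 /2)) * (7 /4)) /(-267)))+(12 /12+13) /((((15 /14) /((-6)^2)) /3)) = 31217604408574597 /5467092892800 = 5710.09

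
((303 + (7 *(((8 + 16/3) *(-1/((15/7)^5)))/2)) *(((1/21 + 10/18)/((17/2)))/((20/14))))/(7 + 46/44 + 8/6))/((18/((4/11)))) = 422374856908/647263153125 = 0.65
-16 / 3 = -5.33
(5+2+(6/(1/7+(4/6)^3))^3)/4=1462276613/2287148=639.34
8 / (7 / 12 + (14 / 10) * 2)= 480 / 203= 2.36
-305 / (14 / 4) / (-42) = 305 / 147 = 2.07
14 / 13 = 1.08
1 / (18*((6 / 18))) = 1 / 6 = 0.17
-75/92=-0.82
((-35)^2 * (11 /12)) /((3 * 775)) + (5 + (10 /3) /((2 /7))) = 19139 /1116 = 17.15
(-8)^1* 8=-64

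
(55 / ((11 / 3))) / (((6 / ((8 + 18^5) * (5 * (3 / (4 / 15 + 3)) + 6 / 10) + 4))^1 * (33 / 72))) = 28842499824 / 539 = 53511131.40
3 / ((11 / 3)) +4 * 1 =53 / 11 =4.82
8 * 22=176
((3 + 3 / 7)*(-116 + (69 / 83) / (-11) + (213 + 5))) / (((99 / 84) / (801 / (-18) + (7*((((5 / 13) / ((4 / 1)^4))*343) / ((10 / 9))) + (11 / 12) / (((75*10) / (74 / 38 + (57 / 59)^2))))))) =-633686591242572011 / 51810250206000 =-12230.91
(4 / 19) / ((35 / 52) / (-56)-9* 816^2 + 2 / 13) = -0.00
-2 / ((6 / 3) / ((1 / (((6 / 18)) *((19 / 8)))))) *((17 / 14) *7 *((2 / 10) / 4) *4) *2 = -408 / 95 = -4.29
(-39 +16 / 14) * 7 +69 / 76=-20071 / 76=-264.09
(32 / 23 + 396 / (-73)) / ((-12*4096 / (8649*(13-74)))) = -297736059 / 6877184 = -43.29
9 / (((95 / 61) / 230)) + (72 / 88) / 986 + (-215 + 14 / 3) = 691682471 / 618222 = 1118.83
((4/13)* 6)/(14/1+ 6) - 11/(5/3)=-423/65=-6.51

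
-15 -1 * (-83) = 68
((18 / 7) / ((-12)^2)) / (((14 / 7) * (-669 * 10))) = -0.00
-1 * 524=-524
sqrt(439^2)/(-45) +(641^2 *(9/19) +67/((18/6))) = 166417559/855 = 194640.42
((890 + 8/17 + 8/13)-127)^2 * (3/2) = 85544138307/97682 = 875741.06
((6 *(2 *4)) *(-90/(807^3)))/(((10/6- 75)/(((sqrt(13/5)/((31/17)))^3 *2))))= 3065712 *sqrt(65)/159468392110225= 0.00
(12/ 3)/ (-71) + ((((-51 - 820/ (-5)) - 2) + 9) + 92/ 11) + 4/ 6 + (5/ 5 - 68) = 145205/ 2343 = 61.97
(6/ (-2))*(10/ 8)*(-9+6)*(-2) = -45/ 2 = -22.50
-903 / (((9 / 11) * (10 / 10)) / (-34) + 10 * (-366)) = 112574 / 456283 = 0.25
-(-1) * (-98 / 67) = -1.46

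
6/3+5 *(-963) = -4813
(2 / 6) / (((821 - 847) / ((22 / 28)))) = -11 / 1092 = -0.01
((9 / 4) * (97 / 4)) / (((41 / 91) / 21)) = 1668303 / 656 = 2543.14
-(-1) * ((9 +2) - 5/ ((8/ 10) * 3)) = 107/ 12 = 8.92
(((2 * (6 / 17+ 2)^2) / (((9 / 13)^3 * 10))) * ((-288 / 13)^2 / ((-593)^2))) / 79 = 4259840 / 72256484871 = 0.00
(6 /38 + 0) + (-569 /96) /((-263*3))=238043 /1439136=0.17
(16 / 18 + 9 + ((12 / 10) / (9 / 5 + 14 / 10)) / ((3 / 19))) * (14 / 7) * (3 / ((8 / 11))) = 101.18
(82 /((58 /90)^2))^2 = 27572602500 /707281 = 38983.94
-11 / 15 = -0.73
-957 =-957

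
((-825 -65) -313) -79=-1282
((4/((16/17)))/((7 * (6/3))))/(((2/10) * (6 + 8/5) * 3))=425/6384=0.07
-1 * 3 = -3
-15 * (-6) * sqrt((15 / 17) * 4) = 180 * sqrt(255) / 17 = 169.08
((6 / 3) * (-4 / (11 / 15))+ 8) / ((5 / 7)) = -224 / 55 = -4.07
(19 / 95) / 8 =1 / 40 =0.02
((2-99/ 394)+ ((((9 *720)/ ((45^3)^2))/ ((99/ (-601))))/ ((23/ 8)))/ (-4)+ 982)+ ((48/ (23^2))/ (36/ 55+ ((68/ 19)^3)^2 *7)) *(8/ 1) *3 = 3960636052598084744439808339651/ 4026064105903604604516393750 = 983.75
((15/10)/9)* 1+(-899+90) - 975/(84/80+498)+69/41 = -220734931/272814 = -809.10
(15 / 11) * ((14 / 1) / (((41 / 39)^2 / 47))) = 15012270 / 18491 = 811.87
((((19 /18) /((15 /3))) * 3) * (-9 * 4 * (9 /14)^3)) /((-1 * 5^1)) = 41553 /34300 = 1.21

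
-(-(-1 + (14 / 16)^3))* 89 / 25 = -15041 / 12800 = -1.18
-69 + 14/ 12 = -407/ 6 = -67.83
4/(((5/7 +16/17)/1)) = 476/197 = 2.42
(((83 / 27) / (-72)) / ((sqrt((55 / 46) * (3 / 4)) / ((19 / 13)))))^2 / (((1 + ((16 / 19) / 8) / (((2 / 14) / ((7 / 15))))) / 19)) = 20648971487 / 336341686824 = 0.06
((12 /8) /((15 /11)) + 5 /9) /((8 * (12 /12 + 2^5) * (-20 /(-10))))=149 /47520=0.00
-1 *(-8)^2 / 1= -64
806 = 806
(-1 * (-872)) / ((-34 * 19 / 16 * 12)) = -1744 / 969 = -1.80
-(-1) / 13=1 / 13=0.08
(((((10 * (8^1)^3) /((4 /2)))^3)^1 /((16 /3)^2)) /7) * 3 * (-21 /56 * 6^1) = -3981312000 /7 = -568758857.14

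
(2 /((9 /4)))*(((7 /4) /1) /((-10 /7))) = -49 /45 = -1.09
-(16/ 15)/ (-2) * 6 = 16/ 5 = 3.20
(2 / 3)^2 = 4 / 9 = 0.44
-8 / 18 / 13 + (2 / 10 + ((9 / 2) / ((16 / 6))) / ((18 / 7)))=15389 / 18720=0.82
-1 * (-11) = 11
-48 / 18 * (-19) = 152 / 3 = 50.67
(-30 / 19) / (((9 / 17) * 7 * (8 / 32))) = -680 / 399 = -1.70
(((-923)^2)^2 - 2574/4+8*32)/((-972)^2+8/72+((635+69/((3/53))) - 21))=13064094371763/17039108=766712.34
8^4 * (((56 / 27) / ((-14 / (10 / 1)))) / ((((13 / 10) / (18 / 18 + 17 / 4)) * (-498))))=1433600 / 29133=49.21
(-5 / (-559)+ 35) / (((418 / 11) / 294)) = 151410 / 559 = 270.86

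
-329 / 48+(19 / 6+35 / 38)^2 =512317 / 51984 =9.86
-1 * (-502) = 502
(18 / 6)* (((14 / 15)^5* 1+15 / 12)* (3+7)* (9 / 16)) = 5948171 / 180000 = 33.05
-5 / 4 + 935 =3735 / 4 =933.75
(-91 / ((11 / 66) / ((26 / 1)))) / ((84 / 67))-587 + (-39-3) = -11952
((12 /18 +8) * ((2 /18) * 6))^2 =2704 /81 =33.38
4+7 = 11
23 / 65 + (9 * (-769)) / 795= -28772 / 3445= -8.35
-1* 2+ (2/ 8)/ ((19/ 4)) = -37/ 19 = -1.95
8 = 8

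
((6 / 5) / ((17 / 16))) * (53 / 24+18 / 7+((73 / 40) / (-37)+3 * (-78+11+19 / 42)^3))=-998547.67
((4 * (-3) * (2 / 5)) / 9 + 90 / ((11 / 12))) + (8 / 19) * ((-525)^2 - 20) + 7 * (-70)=362568578 / 3135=115651.86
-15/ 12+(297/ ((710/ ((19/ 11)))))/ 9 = -1661/ 1420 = -1.17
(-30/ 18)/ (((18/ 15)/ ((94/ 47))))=-25/ 9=-2.78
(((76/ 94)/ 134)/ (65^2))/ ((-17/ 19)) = -0.00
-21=-21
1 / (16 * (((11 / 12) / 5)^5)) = 48600000 / 161051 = 301.77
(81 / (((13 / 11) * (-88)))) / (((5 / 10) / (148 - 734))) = 23733 / 26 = 912.81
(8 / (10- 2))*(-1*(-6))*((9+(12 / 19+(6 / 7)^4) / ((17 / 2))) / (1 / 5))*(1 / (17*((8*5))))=21259737 / 52735564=0.40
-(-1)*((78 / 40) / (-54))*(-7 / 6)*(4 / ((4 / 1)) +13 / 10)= 2093 / 21600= 0.10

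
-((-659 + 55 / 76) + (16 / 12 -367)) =1023.94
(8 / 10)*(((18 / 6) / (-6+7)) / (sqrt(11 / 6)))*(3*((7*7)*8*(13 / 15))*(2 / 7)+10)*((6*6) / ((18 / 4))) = 144576*sqrt(66) / 275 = 4271.06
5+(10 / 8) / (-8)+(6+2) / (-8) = 123 / 32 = 3.84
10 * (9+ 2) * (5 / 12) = 45.83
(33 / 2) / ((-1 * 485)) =-0.03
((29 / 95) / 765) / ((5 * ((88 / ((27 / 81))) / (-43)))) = -1247 / 95931000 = -0.00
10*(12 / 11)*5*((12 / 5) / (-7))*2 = -2880 / 77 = -37.40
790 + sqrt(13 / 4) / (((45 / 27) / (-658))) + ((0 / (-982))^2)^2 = 790 - 987 * sqrt(13) / 5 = 78.26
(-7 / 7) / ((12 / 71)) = -71 / 12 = -5.92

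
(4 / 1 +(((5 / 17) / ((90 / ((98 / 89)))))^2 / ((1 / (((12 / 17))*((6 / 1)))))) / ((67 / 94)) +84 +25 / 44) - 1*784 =-718044359705693 / 1032515942436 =-695.43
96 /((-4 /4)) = -96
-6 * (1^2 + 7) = -48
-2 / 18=-1 / 9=-0.11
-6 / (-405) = 2 / 135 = 0.01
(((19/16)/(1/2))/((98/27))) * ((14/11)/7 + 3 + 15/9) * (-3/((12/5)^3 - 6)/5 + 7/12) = 282435/175714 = 1.61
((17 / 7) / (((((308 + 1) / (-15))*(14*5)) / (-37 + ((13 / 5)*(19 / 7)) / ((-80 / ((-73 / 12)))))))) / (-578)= -1225169 / 11531385600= -0.00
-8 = -8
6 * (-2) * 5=-60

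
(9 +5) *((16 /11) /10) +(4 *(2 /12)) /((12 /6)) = 391 /165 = 2.37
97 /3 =32.33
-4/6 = -2/3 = -0.67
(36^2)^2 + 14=1679630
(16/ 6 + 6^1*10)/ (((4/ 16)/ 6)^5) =498991104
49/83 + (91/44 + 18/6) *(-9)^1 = -164425/3652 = -45.02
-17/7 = -2.43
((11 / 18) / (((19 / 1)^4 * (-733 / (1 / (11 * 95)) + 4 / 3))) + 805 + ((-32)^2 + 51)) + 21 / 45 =5631457451298713 / 2994712722710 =1880.47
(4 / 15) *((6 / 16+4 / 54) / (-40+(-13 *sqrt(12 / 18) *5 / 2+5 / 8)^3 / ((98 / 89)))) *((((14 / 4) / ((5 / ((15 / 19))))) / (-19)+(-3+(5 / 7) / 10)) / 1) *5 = 30227873125366784 / 4234362920812060654755+325697945444085760 *sqrt(6) / 7621853257461709178559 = 0.00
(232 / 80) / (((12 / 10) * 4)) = 29 / 48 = 0.60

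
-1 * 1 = -1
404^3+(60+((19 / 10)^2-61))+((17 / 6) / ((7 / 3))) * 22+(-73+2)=46157455627 / 700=65939222.32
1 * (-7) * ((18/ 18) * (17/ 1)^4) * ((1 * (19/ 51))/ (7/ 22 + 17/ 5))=-71877190/ 1227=-58579.62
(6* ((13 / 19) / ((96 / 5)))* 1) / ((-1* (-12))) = 65 / 3648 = 0.02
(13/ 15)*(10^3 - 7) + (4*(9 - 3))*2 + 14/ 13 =59129/ 65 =909.68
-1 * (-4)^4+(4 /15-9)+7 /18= -23791 /90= -264.34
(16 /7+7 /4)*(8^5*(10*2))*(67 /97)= 1240432640 /679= 1826852.19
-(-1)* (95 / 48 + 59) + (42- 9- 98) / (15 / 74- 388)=84226999 / 1377456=61.15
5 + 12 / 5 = 37 / 5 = 7.40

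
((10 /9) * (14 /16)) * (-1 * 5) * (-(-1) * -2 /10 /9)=35 /324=0.11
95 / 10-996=-1973 / 2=-986.50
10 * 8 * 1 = 80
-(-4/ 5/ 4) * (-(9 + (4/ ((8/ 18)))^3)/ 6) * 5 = -123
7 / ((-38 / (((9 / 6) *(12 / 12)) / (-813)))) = 7 / 20596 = 0.00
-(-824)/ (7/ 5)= 4120/ 7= 588.57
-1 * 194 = -194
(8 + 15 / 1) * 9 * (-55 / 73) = -11385 / 73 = -155.96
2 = 2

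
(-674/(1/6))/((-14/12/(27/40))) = 2339.74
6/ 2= 3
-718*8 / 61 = -5744 / 61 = -94.16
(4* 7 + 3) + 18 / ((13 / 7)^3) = 33.81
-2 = -2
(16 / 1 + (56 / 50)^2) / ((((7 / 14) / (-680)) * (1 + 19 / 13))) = -1191632 / 125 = -9533.06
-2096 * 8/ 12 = -4192/ 3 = -1397.33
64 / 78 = 32 / 39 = 0.82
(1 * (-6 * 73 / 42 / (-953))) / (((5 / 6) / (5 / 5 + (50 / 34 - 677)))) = -5022546 / 567035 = -8.86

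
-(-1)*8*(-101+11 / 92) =-807.04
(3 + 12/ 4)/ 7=6/ 7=0.86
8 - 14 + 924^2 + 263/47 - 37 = 40125714/47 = 853738.60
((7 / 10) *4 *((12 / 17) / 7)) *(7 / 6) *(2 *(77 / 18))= 2156 / 765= 2.82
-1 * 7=-7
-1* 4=-4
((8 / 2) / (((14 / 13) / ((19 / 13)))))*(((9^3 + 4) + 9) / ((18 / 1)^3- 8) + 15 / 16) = 8417 / 1456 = 5.78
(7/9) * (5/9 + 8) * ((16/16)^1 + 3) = 26.62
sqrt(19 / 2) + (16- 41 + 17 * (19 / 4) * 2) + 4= sqrt(38) / 2 + 281 / 2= 143.58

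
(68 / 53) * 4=272 / 53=5.13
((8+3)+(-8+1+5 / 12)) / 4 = 1.10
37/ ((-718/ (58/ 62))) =-0.05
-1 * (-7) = 7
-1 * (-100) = 100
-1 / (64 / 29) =-29 / 64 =-0.45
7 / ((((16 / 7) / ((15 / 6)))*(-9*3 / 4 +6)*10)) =-1.02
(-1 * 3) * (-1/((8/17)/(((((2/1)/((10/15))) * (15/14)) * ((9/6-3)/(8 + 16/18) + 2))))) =134487/3584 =37.52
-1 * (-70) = 70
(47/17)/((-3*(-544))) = 47/27744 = 0.00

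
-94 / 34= -47 / 17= -2.76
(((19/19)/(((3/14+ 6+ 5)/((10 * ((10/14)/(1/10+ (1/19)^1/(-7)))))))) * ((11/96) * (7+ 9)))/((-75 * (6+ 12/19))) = -39710/1564191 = -0.03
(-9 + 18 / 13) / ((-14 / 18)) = 891 / 91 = 9.79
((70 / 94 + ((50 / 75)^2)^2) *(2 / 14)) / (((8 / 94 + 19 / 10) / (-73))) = -2618510 / 529011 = -4.95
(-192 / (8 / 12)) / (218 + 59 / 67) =-19296 / 14665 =-1.32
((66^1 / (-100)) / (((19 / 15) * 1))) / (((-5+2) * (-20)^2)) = 33 / 76000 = 0.00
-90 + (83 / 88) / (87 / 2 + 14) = -455317 / 5060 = -89.98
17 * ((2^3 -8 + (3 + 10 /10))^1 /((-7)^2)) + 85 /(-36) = -0.97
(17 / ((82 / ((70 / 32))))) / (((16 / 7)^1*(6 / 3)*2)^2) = 29155 / 5373952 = 0.01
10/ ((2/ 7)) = 35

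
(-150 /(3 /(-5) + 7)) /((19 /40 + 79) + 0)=-1875 /6358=-0.29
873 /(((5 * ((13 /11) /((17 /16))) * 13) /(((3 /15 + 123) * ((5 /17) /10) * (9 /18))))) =739431 /33800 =21.88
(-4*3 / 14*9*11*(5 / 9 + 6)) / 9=-61.81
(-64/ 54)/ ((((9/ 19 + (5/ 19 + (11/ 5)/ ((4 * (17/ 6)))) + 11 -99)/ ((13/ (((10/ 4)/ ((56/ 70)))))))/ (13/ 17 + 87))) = 4.97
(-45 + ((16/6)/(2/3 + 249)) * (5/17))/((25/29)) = -3323081/63665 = -52.20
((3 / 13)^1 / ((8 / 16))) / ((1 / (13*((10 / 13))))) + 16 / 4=112 / 13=8.62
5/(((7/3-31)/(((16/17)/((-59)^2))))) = -120/2544611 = -0.00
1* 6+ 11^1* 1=17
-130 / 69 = -1.88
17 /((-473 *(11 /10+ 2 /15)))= -510 /17501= -0.03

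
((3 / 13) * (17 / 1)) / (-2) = -51 / 26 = -1.96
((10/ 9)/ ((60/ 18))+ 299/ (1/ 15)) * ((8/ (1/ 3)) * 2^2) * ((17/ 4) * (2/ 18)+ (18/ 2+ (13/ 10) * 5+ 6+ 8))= 116152192/ 9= 12905799.11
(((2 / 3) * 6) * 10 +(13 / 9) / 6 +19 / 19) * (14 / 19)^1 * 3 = 15589 / 171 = 91.16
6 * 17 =102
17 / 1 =17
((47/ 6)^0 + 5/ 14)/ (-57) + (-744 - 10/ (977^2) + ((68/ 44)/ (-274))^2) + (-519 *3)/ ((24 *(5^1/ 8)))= -771916848444358501/ 910468494986820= -847.82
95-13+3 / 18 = 493 / 6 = 82.17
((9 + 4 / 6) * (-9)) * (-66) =5742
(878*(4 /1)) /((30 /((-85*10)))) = -298520 /3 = -99506.67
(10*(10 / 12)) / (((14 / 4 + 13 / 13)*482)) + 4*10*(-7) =-280.00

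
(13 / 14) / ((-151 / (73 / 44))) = -0.01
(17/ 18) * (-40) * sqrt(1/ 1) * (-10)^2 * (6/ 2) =-34000/ 3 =-11333.33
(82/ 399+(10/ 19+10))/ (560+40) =2141/ 119700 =0.02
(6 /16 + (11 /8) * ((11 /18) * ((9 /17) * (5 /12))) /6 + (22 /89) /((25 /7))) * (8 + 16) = 11.40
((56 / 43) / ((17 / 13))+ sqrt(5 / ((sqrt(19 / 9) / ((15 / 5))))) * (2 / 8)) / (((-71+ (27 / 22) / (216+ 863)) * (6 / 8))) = -69125056 / 3696018603 - 23738 * 19^(3 / 4) * sqrt(5) / 32022049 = -0.03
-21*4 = -84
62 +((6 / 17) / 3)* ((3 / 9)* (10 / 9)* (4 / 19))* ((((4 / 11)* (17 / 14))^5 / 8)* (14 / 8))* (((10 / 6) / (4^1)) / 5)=36896563197938 / 595105831089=62.00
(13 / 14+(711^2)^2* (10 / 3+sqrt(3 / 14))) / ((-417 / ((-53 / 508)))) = 4514742838791* sqrt(42) / 988568+632063997431429 / 2965704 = 242721670.94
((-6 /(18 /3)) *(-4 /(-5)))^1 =-4 /5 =-0.80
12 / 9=4 / 3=1.33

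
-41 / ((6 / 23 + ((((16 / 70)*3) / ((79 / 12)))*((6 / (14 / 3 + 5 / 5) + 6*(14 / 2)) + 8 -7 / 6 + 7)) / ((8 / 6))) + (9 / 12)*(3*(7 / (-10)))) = -50657960 / 3867609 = -13.10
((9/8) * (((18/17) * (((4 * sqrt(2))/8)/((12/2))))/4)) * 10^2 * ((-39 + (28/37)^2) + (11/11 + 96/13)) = -105.44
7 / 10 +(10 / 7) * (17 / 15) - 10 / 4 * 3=-544 / 105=-5.18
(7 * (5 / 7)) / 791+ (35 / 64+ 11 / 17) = 1032949 / 860608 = 1.20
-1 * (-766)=766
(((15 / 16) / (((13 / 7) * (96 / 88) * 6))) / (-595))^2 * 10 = 605 / 3600949248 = 0.00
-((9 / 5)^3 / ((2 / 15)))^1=-2187 / 50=-43.74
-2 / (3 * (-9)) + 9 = 245 / 27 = 9.07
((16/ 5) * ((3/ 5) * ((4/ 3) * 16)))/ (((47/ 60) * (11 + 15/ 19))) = 7296/ 1645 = 4.44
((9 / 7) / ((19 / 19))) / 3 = 3 / 7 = 0.43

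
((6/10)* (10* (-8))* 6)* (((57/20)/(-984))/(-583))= -171/119515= -0.00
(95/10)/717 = 19/1434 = 0.01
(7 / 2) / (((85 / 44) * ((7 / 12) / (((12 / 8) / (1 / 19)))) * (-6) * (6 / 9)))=-1881 / 85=-22.13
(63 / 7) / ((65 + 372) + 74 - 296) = 9 / 215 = 0.04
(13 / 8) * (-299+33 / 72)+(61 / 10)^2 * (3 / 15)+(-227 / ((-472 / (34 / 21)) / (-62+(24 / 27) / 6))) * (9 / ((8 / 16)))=-39982656563 / 29736000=-1344.59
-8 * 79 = -632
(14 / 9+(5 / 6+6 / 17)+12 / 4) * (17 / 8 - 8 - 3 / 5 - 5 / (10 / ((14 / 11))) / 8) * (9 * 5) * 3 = -3800391 / 748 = -5080.74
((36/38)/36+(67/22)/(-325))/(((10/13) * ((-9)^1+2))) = -1151/365750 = -0.00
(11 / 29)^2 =121 / 841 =0.14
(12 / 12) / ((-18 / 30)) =-5 / 3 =-1.67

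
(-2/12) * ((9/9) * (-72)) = 12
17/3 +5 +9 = 59/3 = 19.67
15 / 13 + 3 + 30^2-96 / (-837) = 904.27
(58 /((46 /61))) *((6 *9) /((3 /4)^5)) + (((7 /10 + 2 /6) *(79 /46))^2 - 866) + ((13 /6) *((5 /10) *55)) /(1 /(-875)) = -7511012211 /211600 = -35496.28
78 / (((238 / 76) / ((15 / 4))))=11115 / 119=93.40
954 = 954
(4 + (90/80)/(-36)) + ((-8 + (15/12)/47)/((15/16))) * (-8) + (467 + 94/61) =743882531/1376160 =540.55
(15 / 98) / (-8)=-15 / 784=-0.02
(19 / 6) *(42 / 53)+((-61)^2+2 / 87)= 17169208 / 4611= 3723.53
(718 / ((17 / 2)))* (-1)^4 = 1436 / 17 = 84.47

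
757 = 757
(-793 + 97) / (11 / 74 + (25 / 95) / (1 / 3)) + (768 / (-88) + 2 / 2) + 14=-10673325 / 14509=-735.63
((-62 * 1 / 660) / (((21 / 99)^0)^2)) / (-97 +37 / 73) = 2263 / 2324520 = 0.00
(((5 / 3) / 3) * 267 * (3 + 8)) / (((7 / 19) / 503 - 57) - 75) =-46781515 / 3784551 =-12.36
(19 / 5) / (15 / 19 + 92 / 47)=16967 / 12265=1.38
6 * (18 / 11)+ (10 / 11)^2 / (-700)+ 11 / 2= 25947 / 1694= 15.32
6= 6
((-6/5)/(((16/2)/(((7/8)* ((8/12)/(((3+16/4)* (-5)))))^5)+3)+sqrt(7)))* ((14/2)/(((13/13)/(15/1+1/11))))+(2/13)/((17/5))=3486* sqrt(7)/1064204696573568000055+10642051758277322489332/235189237942758528012155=0.05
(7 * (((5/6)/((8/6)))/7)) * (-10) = -25/4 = -6.25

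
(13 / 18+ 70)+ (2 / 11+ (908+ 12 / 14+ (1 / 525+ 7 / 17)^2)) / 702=72.02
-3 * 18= -54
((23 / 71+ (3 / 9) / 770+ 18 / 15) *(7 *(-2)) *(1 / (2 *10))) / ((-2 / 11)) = 250013 / 42600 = 5.87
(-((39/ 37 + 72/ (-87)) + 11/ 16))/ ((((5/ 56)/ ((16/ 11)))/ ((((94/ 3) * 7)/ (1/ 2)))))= -1156363936/ 177045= -6531.47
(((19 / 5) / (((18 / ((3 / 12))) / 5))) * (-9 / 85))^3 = -6859 / 314432000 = -0.00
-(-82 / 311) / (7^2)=82 / 15239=0.01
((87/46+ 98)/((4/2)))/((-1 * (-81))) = 4595/7452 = 0.62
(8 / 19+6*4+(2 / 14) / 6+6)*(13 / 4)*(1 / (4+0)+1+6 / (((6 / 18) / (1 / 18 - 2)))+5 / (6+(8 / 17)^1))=-458276585 / 140448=-3262.96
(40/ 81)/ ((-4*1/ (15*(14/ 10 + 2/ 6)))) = -260/ 81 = -3.21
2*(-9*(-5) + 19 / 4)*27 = 5373 / 2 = 2686.50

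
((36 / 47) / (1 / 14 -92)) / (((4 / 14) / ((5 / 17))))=-980 / 114257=-0.01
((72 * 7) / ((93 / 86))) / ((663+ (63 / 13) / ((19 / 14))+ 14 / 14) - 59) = 0.77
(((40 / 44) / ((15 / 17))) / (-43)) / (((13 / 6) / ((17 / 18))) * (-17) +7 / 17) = 289 / 465432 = 0.00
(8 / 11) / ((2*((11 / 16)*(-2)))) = -32 / 121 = -0.26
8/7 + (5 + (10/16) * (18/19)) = 3583/532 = 6.73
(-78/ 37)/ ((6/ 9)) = -117/ 37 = -3.16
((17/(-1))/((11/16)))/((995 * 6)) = -136/32835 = -0.00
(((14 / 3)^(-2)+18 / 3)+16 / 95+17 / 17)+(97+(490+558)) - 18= 21119071 / 18620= 1134.21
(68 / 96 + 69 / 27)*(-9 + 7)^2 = 13.06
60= 60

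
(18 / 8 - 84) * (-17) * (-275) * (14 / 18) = -3567025 / 12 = -297252.08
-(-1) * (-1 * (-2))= 2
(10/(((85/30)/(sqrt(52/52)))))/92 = 15/391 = 0.04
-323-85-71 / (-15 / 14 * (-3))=-19354 / 45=-430.09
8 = 8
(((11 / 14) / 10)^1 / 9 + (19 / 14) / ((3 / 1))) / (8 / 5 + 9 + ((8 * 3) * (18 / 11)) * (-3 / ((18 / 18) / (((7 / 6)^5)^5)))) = -556345442629582848 / 6692553856096484213987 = -0.00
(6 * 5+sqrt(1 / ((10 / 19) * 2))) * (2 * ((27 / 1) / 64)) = 27 * sqrt(95) / 320+405 / 16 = 26.13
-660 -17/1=-677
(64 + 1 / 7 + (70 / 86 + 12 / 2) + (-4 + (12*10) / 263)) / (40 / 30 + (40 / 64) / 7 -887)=-128078928 / 1682519093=-0.08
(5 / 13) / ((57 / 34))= 170 / 741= 0.23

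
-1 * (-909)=909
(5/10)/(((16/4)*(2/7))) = 7/16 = 0.44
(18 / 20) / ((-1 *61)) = -9 / 610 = -0.01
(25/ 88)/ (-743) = -25/ 65384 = -0.00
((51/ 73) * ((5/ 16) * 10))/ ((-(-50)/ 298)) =7599/ 584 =13.01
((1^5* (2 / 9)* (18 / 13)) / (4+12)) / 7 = 1 / 364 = 0.00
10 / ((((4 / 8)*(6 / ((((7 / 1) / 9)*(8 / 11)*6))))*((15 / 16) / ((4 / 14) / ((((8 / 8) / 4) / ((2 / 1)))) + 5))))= 8704 / 99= 87.92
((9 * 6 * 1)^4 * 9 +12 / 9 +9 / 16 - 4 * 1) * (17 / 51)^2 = 3673320091 / 432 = 8503055.77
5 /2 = 2.50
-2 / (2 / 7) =-7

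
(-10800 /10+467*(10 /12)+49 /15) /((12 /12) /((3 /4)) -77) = 20627 /2270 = 9.09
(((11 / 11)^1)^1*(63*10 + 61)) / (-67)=-691 / 67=-10.31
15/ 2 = 7.50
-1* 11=-11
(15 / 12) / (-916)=-5 / 3664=-0.00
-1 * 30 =-30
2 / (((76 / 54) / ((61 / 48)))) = 549 / 304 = 1.81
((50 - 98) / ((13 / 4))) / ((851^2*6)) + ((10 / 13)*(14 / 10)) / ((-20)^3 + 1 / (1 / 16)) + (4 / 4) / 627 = 34324521419 / 23564625705192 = 0.00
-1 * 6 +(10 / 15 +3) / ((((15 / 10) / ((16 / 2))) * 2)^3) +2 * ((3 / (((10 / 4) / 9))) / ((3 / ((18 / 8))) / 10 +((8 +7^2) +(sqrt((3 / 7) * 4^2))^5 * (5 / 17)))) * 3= 11309864354102794 / 172862930665287 - 559648051200 * sqrt(21) / 2134110255127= 64.23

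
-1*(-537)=537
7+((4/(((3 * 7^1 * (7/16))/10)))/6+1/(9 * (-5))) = 5662/735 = 7.70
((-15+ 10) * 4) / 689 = -20 / 689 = -0.03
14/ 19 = 0.74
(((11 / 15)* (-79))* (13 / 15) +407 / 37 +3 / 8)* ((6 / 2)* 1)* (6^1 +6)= -69901 / 50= -1398.02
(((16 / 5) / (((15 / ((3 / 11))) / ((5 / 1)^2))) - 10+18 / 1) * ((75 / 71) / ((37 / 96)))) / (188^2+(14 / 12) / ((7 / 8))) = 561600 / 766030573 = 0.00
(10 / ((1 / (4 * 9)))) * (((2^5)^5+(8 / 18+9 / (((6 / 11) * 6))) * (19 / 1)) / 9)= 12079617370 / 9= 1342179707.78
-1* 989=-989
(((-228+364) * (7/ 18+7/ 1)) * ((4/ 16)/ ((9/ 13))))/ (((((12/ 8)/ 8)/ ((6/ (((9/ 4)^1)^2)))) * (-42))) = -1074944/ 19683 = -54.61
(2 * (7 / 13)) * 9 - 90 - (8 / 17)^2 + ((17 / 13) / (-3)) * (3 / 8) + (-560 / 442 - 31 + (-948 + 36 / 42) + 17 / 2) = -221248739 / 210392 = -1051.60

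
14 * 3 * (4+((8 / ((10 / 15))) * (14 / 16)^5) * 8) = 1144857 / 512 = 2236.05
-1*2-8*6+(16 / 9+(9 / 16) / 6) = -13861 / 288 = -48.13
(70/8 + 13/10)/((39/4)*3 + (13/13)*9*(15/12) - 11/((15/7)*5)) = 3015/11842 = 0.25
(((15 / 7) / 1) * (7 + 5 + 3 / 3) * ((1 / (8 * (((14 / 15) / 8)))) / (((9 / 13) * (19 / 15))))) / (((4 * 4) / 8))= 63375 / 3724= 17.02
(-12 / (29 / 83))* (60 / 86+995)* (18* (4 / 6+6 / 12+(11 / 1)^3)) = -1022554241460 / 1247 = -820011420.58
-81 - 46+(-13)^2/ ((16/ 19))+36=109.69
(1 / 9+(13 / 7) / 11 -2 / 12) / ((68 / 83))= 13031 / 94248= 0.14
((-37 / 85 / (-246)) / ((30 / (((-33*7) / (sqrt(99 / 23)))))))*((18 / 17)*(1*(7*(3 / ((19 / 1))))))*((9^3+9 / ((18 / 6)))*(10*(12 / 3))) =-15925392*sqrt(253) / 1125655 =-225.03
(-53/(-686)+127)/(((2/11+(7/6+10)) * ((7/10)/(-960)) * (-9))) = 3068560000/1798349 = 1706.32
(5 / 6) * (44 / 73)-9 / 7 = -1201 / 1533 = -0.78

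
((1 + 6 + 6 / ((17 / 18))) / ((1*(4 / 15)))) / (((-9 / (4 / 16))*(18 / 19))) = -21565 / 14688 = -1.47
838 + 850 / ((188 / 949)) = 482097 / 94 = 5128.69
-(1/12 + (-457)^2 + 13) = -2506345/12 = -208862.08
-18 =-18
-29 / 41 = -0.71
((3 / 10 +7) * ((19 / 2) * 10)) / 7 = 1387 / 14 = 99.07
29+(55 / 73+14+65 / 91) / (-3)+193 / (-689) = 24889148 / 1056237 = 23.56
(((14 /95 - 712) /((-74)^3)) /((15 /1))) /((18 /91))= 341887 /577444200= 0.00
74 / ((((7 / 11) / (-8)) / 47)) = -306064 / 7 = -43723.43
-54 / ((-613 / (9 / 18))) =27 / 613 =0.04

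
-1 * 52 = -52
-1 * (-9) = 9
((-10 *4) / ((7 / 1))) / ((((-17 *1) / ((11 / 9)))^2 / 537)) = -866360 / 54621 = -15.86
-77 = -77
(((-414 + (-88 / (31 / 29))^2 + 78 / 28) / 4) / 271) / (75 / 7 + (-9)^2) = 85645379 / 1337573616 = 0.06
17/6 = 2.83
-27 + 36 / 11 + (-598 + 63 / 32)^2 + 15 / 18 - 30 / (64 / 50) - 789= 354417.92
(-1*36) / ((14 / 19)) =-342 / 7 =-48.86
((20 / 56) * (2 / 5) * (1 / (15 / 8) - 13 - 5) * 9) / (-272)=393 / 4760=0.08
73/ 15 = 4.87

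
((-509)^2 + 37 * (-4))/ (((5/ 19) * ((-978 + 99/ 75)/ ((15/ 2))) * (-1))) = 40997725/ 5426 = 7555.79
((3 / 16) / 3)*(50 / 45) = 5 / 72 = 0.07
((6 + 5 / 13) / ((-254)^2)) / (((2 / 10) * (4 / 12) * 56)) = 1245 / 46967648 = 0.00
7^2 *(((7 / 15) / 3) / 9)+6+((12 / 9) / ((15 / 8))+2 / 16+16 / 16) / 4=18937 / 2592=7.31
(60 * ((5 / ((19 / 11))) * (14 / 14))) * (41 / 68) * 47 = 1589775 / 323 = 4921.90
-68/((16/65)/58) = -32045/2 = -16022.50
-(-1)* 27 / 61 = 27 / 61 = 0.44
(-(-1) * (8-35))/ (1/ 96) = -2592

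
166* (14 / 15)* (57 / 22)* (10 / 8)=11039 / 22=501.77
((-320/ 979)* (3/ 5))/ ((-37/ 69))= 13248/ 36223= 0.37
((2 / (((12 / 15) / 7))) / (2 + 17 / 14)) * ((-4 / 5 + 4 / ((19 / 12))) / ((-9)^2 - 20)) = 8036 / 52155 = 0.15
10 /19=0.53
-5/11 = -0.45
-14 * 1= -14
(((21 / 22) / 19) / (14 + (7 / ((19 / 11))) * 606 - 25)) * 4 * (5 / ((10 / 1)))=21 / 510983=0.00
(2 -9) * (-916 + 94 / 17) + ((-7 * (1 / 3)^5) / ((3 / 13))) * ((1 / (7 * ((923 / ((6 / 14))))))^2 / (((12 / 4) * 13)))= 7693371034724449 / 1207126313757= 6373.29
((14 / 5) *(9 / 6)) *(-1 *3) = -63 / 5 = -12.60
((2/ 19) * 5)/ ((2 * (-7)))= -5/ 133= -0.04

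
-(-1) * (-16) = -16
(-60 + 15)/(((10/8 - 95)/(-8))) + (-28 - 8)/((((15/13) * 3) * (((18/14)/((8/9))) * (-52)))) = -7496/2025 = -3.70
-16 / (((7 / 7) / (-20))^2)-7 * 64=-6848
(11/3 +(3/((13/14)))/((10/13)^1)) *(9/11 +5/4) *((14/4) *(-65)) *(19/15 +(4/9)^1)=-3420053/540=-6333.43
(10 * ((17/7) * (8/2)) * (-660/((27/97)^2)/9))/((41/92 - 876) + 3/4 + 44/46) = 64748974400/615375873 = 105.22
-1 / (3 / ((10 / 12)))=-5 / 18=-0.28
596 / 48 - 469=-5479 / 12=-456.58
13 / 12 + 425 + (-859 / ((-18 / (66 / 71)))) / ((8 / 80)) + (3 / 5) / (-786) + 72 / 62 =15065736769 / 17299860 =870.86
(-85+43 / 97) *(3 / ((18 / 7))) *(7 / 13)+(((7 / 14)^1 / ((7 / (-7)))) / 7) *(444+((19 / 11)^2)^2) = -3155909981 / 36924602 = -85.47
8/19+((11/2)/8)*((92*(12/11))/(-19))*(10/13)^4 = -0.85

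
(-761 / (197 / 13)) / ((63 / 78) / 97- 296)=24950146 / 147058727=0.17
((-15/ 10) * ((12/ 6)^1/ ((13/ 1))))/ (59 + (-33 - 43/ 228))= -684/ 76505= -0.01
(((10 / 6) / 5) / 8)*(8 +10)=3 / 4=0.75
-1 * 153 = -153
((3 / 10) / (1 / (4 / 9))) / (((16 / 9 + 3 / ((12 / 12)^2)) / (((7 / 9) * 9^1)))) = 42 / 215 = 0.20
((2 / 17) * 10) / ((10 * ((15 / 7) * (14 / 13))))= 13 / 255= 0.05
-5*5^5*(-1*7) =109375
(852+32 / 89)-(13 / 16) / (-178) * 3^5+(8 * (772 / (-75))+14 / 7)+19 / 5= 776.92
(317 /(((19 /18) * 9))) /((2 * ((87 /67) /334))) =7093826 /1653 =4291.49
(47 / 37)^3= 103823 / 50653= 2.05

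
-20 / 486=-10 / 243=-0.04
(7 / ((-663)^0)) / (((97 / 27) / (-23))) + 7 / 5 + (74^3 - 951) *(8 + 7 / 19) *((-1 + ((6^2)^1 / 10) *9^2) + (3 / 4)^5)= 488663665025323 / 496640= 983939402.84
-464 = -464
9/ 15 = 3/ 5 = 0.60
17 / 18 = 0.94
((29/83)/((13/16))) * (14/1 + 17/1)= 14384/1079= 13.33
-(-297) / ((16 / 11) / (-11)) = -35937 / 16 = -2246.06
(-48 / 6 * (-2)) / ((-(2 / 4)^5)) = -512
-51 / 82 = -0.62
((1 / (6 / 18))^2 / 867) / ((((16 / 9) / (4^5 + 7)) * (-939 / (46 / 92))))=-9279 / 2894624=-0.00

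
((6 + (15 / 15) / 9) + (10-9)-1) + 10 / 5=73 / 9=8.11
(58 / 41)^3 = 195112 / 68921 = 2.83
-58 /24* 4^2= -116 /3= -38.67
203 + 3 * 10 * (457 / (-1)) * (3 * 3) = -123187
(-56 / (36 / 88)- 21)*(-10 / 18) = 7105 / 81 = 87.72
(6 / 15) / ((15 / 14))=28 / 75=0.37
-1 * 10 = -10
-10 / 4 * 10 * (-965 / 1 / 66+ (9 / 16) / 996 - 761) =3399079925 / 175296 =19390.52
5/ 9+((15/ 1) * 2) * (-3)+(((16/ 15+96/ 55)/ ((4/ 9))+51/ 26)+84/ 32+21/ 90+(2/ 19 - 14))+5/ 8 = -8956355/ 97812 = -91.57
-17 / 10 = -1.70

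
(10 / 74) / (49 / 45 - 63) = -225 / 103082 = -0.00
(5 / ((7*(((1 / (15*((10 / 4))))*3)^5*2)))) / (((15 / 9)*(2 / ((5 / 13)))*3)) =48828125 / 11648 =4191.98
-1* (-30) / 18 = 5 / 3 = 1.67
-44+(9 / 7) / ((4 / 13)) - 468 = -14219 / 28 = -507.82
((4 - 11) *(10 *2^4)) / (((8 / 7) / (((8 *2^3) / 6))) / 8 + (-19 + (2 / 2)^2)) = 250880 / 4029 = 62.27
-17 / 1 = -17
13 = 13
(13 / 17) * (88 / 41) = 1144 / 697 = 1.64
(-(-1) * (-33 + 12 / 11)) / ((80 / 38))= -6669 / 440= -15.16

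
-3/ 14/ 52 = -0.00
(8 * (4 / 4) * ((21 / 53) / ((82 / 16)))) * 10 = 13440 / 2173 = 6.18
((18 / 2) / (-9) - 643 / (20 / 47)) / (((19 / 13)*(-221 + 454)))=-393133 / 88540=-4.44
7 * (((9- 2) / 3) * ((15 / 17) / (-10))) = -49 / 34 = -1.44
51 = 51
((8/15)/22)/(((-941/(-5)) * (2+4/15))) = 10/175967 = 0.00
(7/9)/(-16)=-7/144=-0.05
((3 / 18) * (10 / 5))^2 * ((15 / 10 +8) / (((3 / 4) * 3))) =38 / 81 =0.47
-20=-20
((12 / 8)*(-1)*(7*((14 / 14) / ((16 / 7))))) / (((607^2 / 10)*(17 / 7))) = -5145 / 100218128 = -0.00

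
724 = 724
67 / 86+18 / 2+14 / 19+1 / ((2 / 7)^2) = 74399 / 3268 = 22.77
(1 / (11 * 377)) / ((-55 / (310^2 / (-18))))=9610 / 410553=0.02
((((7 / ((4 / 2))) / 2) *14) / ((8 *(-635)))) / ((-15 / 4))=49 / 38100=0.00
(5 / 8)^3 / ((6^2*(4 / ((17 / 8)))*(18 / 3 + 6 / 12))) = 2125 / 3833856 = 0.00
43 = 43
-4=-4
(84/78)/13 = 14/169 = 0.08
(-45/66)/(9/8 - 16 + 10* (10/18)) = 540/7381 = 0.07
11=11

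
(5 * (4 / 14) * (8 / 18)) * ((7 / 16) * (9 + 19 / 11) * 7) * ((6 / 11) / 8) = 2065 / 1452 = 1.42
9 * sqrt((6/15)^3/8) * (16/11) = 144 * sqrt(5)/275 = 1.17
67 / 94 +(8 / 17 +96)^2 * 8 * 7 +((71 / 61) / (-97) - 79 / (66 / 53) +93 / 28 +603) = 38743589830422523 / 74262444564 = 521711.75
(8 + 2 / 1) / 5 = 2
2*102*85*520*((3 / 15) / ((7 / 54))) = 97381440 / 7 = 13911634.29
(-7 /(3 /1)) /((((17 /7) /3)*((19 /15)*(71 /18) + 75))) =-13230 /367183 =-0.04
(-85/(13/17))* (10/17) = -850/13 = -65.38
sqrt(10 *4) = 2 *sqrt(10) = 6.32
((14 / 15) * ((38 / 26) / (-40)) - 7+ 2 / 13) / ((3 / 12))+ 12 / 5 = -24493 / 975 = -25.12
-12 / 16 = -3 / 4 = -0.75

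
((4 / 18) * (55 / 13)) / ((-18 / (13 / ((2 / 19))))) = -6.45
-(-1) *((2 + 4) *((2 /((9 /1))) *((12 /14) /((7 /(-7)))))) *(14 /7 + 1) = -24 /7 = -3.43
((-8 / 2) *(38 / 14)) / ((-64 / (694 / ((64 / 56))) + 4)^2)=-16014397 / 22372900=-0.72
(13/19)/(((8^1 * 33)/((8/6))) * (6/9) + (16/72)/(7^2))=441/85082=0.01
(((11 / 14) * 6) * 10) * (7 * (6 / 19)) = 1980 / 19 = 104.21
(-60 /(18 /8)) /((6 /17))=-680 /9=-75.56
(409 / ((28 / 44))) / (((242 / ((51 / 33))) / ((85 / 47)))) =591005 / 79618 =7.42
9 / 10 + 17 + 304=3219 / 10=321.90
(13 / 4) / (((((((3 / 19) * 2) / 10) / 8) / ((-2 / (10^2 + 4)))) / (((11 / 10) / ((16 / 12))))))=-13.06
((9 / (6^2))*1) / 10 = 0.02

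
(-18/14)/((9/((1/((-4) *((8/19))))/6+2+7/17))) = -7549/22848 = -0.33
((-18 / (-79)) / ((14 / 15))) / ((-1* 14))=-135 / 7742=-0.02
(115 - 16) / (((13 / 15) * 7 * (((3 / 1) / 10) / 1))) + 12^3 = 162198 / 91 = 1782.40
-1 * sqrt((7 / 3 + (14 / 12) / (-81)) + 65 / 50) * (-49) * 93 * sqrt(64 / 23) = 12152 * sqrt(1516965) / 1035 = 14460.90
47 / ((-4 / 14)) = -329 / 2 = -164.50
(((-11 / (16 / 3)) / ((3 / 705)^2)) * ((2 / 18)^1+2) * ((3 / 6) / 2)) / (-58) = 1036.46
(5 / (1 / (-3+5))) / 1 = 10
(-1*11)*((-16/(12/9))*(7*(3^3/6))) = 4158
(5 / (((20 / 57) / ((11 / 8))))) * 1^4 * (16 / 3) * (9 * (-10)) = -9405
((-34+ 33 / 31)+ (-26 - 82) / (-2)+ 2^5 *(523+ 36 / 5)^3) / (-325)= -18481654929017 / 1259375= -14675259.50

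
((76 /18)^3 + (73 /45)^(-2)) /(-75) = -293889113 /291363075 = -1.01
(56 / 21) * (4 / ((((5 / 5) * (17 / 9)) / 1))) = 96 / 17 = 5.65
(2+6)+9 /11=97 /11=8.82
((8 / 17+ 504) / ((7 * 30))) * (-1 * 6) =-8576 / 595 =-14.41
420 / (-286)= -210 / 143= -1.47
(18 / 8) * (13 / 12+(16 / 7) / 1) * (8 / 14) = 849 / 196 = 4.33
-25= -25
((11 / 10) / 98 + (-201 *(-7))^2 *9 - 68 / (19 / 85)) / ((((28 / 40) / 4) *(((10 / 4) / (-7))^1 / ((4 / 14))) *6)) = -1326975660916 / 97755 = -13574504.23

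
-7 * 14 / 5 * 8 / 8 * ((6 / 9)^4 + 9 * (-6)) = 427084 / 405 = 1054.53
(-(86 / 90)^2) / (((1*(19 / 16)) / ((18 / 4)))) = -14792 / 4275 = -3.46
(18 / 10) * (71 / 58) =639 / 290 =2.20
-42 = -42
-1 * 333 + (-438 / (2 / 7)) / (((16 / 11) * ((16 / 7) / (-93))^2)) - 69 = -7148202855 / 4096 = -1745166.71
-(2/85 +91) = -7737/85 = -91.02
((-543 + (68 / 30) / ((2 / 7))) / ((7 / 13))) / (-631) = 104338 / 66255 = 1.57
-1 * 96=-96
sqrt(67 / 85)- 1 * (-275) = sqrt(5695) / 85 + 275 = 275.89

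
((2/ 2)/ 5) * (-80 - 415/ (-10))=-7.70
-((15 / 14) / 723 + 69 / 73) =-233171 / 246302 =-0.95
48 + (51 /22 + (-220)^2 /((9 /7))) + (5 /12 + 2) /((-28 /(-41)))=417998765 /11088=37698.30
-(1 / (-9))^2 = -1 / 81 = -0.01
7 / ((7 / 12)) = 12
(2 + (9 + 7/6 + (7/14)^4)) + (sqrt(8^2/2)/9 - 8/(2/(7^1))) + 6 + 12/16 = -433/48 + 4 *sqrt(2)/9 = -8.39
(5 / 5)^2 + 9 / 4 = 13 / 4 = 3.25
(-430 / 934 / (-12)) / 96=0.00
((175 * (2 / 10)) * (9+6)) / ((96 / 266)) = 23275 / 16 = 1454.69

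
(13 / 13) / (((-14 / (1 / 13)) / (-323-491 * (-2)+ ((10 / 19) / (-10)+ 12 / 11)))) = -68974 / 19019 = -3.63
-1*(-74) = 74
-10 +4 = -6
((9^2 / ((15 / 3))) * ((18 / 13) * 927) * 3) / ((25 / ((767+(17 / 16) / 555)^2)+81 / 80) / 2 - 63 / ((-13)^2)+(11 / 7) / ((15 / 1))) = 1643198257211271609506112 / 6275979613223999533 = 261823.39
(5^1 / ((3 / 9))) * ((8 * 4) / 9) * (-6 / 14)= -160 / 7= -22.86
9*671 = 6039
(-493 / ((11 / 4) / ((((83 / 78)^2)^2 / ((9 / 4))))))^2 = 547417374729161776009 / 52455042761974281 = 10435.93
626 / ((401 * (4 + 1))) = 626 / 2005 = 0.31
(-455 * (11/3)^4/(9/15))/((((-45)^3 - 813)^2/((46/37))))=-904475/44862626466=-0.00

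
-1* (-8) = 8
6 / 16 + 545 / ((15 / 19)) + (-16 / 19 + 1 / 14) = 2202281 / 3192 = 689.94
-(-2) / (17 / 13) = 26 / 17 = 1.53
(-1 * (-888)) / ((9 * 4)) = 74 / 3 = 24.67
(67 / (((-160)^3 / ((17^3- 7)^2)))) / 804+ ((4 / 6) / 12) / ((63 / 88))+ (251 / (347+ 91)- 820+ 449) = -62871133864573 / 169537536000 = -370.84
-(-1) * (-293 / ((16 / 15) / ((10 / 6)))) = -7325 / 16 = -457.81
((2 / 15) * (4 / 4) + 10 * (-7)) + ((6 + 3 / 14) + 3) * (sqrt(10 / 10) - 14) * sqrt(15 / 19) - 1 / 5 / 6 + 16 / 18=-1677 * sqrt(285) / 266 - 6211 / 90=-175.44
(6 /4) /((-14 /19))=-57 /28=-2.04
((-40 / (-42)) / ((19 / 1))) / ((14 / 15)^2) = 375 / 6517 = 0.06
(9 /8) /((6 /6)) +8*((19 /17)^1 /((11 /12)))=16275 /1496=10.88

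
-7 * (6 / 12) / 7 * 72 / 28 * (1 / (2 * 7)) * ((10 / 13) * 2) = -90 / 637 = -0.14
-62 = -62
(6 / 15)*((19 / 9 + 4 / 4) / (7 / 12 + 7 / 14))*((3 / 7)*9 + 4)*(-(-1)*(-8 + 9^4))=2306656 / 39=59145.03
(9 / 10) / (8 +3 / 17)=153 / 1390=0.11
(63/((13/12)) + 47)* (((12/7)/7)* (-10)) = -164040/637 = -257.52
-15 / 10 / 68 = -3 / 136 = -0.02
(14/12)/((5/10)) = 7/3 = 2.33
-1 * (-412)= 412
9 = 9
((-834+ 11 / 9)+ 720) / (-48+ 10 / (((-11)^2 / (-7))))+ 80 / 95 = 3179917 / 1005138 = 3.16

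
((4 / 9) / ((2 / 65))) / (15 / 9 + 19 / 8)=3.57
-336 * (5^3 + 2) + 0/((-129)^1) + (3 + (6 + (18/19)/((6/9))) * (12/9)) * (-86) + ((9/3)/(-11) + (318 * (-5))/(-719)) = -6578715415/150271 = -43779.01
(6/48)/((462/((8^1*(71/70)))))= 71/32340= 0.00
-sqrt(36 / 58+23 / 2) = -sqrt(40774) / 58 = -3.48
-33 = -33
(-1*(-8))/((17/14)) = 112/17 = 6.59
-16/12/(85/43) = -0.67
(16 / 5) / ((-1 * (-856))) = 2 / 535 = 0.00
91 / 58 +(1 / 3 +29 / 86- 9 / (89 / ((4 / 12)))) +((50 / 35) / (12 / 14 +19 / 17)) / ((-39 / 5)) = 143287633 / 67810613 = 2.11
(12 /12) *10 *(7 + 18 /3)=130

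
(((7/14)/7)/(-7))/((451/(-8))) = 0.00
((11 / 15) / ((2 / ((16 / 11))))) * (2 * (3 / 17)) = 0.19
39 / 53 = 0.74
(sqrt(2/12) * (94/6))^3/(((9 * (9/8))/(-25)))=-5191150 * sqrt(6)/19683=-646.02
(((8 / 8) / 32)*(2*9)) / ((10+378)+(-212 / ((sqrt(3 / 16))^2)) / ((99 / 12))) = 891 / 397504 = 0.00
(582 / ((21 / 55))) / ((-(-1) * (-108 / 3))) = -5335 / 126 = -42.34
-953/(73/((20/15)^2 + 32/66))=-213472/7227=-29.54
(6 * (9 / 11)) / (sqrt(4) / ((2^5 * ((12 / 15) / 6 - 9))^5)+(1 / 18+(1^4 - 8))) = -0.71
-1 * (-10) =10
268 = 268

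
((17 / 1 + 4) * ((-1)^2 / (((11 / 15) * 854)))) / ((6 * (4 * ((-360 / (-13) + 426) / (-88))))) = -65 / 239852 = -0.00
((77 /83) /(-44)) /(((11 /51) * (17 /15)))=-315 /3652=-0.09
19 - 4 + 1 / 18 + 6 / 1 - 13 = 8.06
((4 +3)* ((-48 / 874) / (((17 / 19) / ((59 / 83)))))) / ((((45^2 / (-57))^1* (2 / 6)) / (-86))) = -5398736 / 2433975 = -2.22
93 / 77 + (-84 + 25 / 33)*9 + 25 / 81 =-4663189 / 6237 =-747.67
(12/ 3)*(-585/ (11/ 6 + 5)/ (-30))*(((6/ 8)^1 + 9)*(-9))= -41067/ 41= -1001.63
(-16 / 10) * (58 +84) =-1136 / 5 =-227.20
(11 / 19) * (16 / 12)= 44 / 57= 0.77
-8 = -8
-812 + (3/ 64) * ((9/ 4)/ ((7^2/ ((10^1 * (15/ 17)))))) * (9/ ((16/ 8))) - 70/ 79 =-13692920289/ 16846592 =-812.80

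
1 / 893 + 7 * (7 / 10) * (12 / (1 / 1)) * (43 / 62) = 5644808 / 138415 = 40.78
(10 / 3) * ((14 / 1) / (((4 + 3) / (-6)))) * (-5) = 200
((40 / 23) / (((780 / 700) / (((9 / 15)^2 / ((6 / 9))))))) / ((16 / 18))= 567 / 598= 0.95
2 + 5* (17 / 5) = 19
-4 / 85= -0.05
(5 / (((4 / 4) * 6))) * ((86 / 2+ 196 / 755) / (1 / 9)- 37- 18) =126212 / 453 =278.61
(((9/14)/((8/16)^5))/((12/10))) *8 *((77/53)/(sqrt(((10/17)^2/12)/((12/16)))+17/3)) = 33.98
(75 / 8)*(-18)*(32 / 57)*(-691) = 65463.16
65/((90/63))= 91/2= 45.50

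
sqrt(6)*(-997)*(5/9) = -4985*sqrt(6)/9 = -1356.75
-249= -249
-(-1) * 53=53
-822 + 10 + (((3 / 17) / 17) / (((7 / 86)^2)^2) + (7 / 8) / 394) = -1258700386617 / 2187138128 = -575.50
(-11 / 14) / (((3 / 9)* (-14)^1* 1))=33 / 196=0.17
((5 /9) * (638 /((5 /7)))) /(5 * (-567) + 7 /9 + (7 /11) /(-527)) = -3698486 /21124277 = -0.18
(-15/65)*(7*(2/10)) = -21/65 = -0.32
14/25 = 0.56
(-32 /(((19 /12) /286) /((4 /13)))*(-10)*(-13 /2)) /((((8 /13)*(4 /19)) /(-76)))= 67816320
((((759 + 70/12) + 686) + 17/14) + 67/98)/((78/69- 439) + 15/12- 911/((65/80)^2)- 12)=-3320298722/4179358323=-0.79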